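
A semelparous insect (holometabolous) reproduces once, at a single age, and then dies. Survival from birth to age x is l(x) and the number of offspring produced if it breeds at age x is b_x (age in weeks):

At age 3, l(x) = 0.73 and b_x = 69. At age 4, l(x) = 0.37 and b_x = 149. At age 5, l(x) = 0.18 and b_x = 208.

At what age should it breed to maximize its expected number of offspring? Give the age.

Expected offspring if breeding at age x = l(x) × b_x:
  age 3: 0.73 × 69 = 50.370
  age 4: 0.37 × 149 = 55.130
  age 5: 0.18 × 208 = 37.440
Maximum at age 4 (55.130).

4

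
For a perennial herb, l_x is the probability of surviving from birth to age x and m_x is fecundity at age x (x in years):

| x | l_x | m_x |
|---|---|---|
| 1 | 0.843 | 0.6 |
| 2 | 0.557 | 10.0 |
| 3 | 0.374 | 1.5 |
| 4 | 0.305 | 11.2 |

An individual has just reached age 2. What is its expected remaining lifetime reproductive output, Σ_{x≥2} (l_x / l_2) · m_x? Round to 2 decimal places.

l_2 = 0.557. Conditional survival from age 2 to x is l_x / l_2.
  x=2: (0.557/0.557) × 10.0 = 10.0000
  x=3: (0.374/0.557) × 1.5 = 1.0072
  x=4: (0.305/0.557) × 11.2 = 6.1329
Sum = 10.0000 + 1.0072 + 6.1329 = 17.1400

17.14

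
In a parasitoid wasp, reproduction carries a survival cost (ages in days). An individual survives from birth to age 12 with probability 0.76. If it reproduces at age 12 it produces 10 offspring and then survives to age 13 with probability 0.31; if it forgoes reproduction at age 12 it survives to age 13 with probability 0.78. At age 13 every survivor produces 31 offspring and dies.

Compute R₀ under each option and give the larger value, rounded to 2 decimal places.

breed at age 12: R₀ = 0.76 × (10 + 0.31 × 31) = 0.76 × 19.6100 = 14.9036
delay to age 13: R₀ = 0.76 × (0.78 × 31) = 0.76 × 24.1800 = 18.3768
Higher: delay to age 13 (18.3768).

18.38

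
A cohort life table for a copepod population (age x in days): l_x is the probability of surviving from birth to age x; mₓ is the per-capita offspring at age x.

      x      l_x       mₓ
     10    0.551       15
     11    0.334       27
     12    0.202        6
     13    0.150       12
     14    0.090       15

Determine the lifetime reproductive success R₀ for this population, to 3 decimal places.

R₀ = Σ l_x mₓ:
  age 10: 0.551 × 15 = 8.2650
  age 11: 0.334 × 27 = 9.0180
  age 12: 0.202 × 6 = 1.2120
  age 13: 0.150 × 12 = 1.8000
  age 14: 0.090 × 15 = 1.3500
R₀ = 8.2650 + 9.0180 + 1.2120 + 1.8000 + 1.3500 = 21.6450

21.645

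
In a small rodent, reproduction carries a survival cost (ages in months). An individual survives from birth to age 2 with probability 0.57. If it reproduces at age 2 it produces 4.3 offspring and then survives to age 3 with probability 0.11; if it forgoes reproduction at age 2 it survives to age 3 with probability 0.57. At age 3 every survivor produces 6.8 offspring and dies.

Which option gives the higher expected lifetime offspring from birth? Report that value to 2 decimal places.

breed at age 2: R₀ = 0.57 × (4.3 + 0.11 × 6.8) = 0.57 × 5.0480 = 2.8774
delay to age 3: R₀ = 0.57 × (0.57 × 6.8) = 0.57 × 3.8760 = 2.2093
Higher: breed at age 2 (2.8774).

2.88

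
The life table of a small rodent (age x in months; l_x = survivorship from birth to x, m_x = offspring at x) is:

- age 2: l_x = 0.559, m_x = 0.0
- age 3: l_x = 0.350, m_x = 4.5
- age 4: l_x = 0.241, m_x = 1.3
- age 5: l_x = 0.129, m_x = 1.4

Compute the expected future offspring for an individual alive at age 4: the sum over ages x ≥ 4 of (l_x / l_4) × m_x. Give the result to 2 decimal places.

2.05

l_4 = 0.241. Conditional survival from age 4 to x is l_x / l_4.
  x=4: (0.241/0.241) × 1.3 = 1.3000
  x=5: (0.129/0.241) × 1.4 = 0.7494
Sum = 1.3000 + 0.7494 = 2.0494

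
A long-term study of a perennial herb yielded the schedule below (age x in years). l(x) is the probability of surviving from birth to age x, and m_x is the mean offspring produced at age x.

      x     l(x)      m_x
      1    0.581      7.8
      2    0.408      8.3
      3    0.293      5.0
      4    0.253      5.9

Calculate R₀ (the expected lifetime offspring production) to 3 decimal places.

R₀ = Σ l(x) m_x:
  age 1: 0.581 × 7.8 = 4.5318
  age 2: 0.408 × 8.3 = 3.3864
  age 3: 0.293 × 5.0 = 1.4650
  age 4: 0.253 × 5.9 = 1.4927
R₀ = 4.5318 + 3.3864 + 1.4650 + 1.4927 = 10.8759

10.876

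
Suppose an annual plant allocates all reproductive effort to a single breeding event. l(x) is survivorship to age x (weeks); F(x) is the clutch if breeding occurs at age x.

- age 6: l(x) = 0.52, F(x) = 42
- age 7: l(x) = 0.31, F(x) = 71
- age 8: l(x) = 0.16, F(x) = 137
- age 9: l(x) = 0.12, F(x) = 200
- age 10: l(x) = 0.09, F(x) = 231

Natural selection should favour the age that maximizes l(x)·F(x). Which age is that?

Expected offspring if breeding at age x = l(x) × F(x):
  age 6: 0.52 × 42 = 21.840
  age 7: 0.31 × 71 = 22.010
  age 8: 0.16 × 137 = 21.920
  age 9: 0.12 × 200 = 24.000
  age 10: 0.09 × 231 = 20.790
Maximum at age 9 (24.000).

9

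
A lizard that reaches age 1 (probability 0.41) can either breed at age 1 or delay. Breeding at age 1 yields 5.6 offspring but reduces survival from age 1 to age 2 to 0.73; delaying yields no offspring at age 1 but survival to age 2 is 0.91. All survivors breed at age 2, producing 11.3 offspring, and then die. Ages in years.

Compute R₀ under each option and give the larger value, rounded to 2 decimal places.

5.68

breed at age 1: R₀ = 0.41 × (5.6 + 0.73 × 11.3) = 0.41 × 13.8490 = 5.6781
delay to age 2: R₀ = 0.41 × (0.91 × 11.3) = 0.41 × 10.2830 = 4.2160
Higher: breed at age 1 (5.6781).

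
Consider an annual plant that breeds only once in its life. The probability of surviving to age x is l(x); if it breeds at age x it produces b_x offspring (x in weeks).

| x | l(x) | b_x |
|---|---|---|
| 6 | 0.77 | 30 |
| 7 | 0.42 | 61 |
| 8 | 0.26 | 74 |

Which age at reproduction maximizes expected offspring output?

Expected offspring if breeding at age x = l(x) × b_x:
  age 6: 0.77 × 30 = 23.100
  age 7: 0.42 × 61 = 25.620
  age 8: 0.26 × 74 = 19.240
Maximum at age 7 (25.620).

7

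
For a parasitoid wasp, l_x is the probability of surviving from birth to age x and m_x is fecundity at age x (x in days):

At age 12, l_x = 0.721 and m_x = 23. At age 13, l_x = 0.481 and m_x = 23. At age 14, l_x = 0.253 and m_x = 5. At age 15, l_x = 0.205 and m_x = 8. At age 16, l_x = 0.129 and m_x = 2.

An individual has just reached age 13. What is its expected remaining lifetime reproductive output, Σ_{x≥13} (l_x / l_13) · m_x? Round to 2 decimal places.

l_13 = 0.481. Conditional survival from age 13 to x is l_x / l_13.
  x=13: (0.481/0.481) × 23 = 23.0000
  x=14: (0.253/0.481) × 5 = 2.6299
  x=15: (0.205/0.481) × 8 = 3.4096
  x=16: (0.129/0.481) × 2 = 0.5364
Sum = 23.0000 + 2.6299 + 3.4096 + 0.5364 = 29.5759

29.58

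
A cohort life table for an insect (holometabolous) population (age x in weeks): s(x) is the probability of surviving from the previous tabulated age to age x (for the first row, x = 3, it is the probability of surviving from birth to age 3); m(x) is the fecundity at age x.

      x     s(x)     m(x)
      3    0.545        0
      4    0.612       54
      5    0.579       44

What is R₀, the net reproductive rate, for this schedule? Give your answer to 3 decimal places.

26.508

Survivorship from birth: l_x = s_3·s_4·…·s_x.
  l_3 = 0.54500
  l_4 = 0.33354
  l_5 = 0.19312
R₀ = Σ l_x m(x):
  age 3: 0.54500 × 0 = 0.0000
  age 4: 0.33354 × 54 = 18.0112
  age 5: 0.19312 × 44 = 8.4973
R₀ = 0.0000 + 18.0112 + 8.4973 = 26.5084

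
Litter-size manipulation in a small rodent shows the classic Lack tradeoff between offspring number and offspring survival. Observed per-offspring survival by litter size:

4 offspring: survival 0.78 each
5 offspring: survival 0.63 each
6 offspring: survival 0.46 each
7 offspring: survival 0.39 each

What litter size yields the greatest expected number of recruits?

Expected recruits = c × s(c):
  c=4: 4 × 0.78 = 3.120
  c=5: 5 × 0.63 = 3.150
  c=6: 6 × 0.46 = 2.760
  c=7: 7 × 0.39 = 2.730
Maximum at c = 5 (3.150 recruits).

5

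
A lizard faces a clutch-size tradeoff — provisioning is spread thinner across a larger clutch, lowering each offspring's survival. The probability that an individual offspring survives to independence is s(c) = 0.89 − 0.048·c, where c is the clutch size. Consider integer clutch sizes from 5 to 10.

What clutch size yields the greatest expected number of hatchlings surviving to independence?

Expected hatchlings surviving to independence = c × s(c):
  c=5: 5 × 0.650 = 3.250
  c=6: 6 × 0.602 = 3.612
  c=7: 7 × 0.554 = 3.878
  c=8: 8 × 0.506 = 4.048
  c=9: 9 × 0.458 = 4.122
  c=10: 10 × 0.410 = 4.100
Maximum at c = 9 (4.122 hatchlings surviving to independence).

9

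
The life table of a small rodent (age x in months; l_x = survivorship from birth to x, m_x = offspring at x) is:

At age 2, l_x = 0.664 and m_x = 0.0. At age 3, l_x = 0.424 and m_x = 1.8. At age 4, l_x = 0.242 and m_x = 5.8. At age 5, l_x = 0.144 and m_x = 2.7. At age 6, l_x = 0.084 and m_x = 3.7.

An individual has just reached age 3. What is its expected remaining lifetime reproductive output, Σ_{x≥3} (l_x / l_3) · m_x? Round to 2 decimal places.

l_3 = 0.424. Conditional survival from age 3 to x is l_x / l_3.
  x=3: (0.424/0.424) × 1.8 = 1.8000
  x=4: (0.242/0.424) × 5.8 = 3.3104
  x=5: (0.144/0.424) × 2.7 = 0.9170
  x=6: (0.084/0.424) × 3.7 = 0.7330
Sum = 1.8000 + 3.3104 + 0.9170 + 0.7330 = 6.7604

6.76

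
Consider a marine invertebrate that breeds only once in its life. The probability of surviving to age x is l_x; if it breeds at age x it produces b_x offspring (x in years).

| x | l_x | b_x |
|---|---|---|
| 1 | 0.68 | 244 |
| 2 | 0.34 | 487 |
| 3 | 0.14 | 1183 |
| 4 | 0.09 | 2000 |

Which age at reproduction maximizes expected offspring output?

4

Expected offspring if breeding at age x = l_x × b_x:
  age 1: 0.68 × 244 = 165.920
  age 2: 0.34 × 487 = 165.580
  age 3: 0.14 × 1183 = 165.620
  age 4: 0.09 × 2000 = 180.000
Maximum at age 4 (180.000).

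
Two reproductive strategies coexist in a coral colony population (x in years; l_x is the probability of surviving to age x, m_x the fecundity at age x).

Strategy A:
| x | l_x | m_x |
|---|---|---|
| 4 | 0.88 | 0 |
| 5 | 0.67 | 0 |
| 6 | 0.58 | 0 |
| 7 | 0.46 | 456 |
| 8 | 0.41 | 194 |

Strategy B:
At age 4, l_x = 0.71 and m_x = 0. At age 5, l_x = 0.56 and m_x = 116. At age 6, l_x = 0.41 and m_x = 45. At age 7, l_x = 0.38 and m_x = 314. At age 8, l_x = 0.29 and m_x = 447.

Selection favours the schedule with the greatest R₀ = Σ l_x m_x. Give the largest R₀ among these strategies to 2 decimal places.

332.36

Strategy A: R₀ = 0.88×0 + 0.67×0 + 0.58×0 + 0.46×456 + 0.41×194 = 289.3000
Strategy B: R₀ = 0.71×0 + 0.56×116 + 0.41×45 + 0.38×314 + 0.29×447 = 332.3600
Highest R₀: strategy B with 332.3600.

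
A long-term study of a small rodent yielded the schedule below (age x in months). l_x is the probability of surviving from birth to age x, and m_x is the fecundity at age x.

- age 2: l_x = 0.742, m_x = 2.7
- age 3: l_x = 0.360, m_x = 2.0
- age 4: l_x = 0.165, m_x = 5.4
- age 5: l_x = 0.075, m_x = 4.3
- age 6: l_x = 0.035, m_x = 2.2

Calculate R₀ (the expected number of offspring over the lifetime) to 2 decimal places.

4.01

R₀ = Σ l_x m_x:
  age 2: 0.742 × 2.7 = 2.0034
  age 3: 0.360 × 2.0 = 0.7200
  age 4: 0.165 × 5.4 = 0.8910
  age 5: 0.075 × 4.3 = 0.3225
  age 6: 0.035 × 2.2 = 0.0770
R₀ = 2.0034 + 0.7200 + 0.8910 + 0.3225 + 0.0770 = 4.0139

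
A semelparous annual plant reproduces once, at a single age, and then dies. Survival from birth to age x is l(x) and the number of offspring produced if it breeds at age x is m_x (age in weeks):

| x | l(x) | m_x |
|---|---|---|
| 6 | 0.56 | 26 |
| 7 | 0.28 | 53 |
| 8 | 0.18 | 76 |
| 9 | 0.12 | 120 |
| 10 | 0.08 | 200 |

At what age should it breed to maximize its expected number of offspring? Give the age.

10

Expected offspring if breeding at age x = l(x) × m_x:
  age 6: 0.56 × 26 = 14.560
  age 7: 0.28 × 53 = 14.840
  age 8: 0.18 × 76 = 13.680
  age 9: 0.12 × 120 = 14.400
  age 10: 0.08 × 200 = 16.000
Maximum at age 10 (16.000).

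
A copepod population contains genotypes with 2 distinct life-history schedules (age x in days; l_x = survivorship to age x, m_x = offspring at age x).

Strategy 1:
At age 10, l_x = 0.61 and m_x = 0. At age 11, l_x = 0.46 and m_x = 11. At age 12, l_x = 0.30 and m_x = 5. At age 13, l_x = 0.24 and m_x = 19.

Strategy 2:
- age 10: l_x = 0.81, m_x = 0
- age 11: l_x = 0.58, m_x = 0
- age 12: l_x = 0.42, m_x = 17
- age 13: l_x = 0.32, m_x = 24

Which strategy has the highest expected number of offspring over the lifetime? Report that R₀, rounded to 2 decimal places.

14.82

Strategy 1: R₀ = 0.61×0 + 0.46×11 + 0.30×5 + 0.24×19 = 11.1200
Strategy 2: R₀ = 0.81×0 + 0.58×0 + 0.42×17 + 0.32×24 = 14.8200
Highest R₀: strategy 2 with 14.8200.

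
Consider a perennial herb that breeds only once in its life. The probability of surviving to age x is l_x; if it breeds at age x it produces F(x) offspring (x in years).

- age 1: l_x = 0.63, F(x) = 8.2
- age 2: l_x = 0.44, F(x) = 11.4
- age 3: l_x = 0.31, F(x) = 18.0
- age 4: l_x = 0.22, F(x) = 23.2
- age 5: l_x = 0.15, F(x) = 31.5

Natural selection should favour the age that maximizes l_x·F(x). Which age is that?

3

Expected offspring if breeding at age x = l_x × F(x):
  age 1: 0.63 × 8.2 = 5.166
  age 2: 0.44 × 11.4 = 5.016
  age 3: 0.31 × 18.0 = 5.580
  age 4: 0.22 × 23.2 = 5.104
  age 5: 0.15 × 31.5 = 4.725
Maximum at age 3 (5.580).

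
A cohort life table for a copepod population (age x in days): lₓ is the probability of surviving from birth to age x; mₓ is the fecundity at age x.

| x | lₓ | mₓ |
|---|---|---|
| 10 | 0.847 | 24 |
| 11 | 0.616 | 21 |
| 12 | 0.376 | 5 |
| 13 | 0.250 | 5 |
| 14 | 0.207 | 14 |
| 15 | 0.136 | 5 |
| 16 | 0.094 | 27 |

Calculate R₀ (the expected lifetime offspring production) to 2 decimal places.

42.51

R₀ = Σ lₓ mₓ:
  age 10: 0.847 × 24 = 20.3280
  age 11: 0.616 × 21 = 12.9360
  age 12: 0.376 × 5 = 1.8800
  age 13: 0.250 × 5 = 1.2500
  age 14: 0.207 × 14 = 2.8980
  age 15: 0.136 × 5 = 0.6800
  age 16: 0.094 × 27 = 2.5380
R₀ = 20.3280 + 12.9360 + 1.8800 + 1.2500 + 2.8980 + 0.6800 + 2.5380 = 42.5100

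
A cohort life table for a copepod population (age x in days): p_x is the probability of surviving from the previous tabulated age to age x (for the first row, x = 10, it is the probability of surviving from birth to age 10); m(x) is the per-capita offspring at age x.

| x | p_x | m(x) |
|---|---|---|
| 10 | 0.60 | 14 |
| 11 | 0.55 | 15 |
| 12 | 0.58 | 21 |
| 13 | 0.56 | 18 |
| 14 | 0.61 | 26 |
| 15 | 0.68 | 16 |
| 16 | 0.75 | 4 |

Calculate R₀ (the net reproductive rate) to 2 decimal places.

Survivorship from birth: l_x = p_10·p_11·…·p_x.
  l_10 = 0.60000
  l_11 = 0.33000
  l_12 = 0.19140
  l_13 = 0.10718
  l_14 = 0.06538
  l_15 = 0.04446
  l_16 = 0.03334
R₀ = Σ l_x m(x):
  age 10: 0.60000 × 14 = 8.4000
  age 11: 0.33000 × 15 = 4.9500
  age 12: 0.19140 × 21 = 4.0194
  age 13: 0.10718 × 18 = 1.9292
  age 14: 0.06538 × 26 = 1.6999
  age 15: 0.04446 × 16 = 0.7114
  age 16: 0.03334 × 4 = 0.1334
R₀ = 8.4000 + 4.9500 + 4.0194 + 1.9292 + 1.6999 + 0.7114 + 0.1334 = 21.8432

21.84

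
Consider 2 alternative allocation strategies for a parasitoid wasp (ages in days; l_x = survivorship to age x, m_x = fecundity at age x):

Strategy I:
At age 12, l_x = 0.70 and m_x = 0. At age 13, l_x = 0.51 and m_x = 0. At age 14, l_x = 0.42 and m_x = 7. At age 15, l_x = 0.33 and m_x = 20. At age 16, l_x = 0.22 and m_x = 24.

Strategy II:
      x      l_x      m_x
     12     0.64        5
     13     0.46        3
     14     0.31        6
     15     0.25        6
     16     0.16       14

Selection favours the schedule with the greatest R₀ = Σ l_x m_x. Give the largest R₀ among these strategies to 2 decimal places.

Strategy I: R₀ = 0.70×0 + 0.51×0 + 0.42×7 + 0.33×20 + 0.22×24 = 14.8200
Strategy II: R₀ = 0.64×5 + 0.46×3 + 0.31×6 + 0.25×6 + 0.16×14 = 10.1800
Highest R₀: strategy I with 14.8200.

14.82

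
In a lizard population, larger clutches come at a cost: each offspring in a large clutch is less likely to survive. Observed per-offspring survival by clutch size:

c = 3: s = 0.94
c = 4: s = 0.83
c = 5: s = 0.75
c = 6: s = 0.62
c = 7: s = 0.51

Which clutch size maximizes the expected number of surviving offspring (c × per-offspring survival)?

Expected surviving offspring = c × s(c):
  c=3: 3 × 0.94 = 2.820
  c=4: 4 × 0.83 = 3.320
  c=5: 5 × 0.75 = 3.750
  c=6: 6 × 0.62 = 3.720
  c=7: 7 × 0.51 = 3.570
Maximum at c = 5 (3.750 surviving offspring).

5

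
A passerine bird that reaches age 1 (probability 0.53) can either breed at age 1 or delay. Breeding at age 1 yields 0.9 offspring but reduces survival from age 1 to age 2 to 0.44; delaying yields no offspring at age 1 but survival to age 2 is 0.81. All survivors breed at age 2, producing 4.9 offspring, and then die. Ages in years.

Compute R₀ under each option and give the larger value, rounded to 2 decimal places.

2.10

breed at age 1: R₀ = 0.53 × (0.9 + 0.44 × 4.9) = 0.53 × 3.0560 = 1.6197
delay to age 2: R₀ = 0.53 × (0.81 × 4.9) = 0.53 × 3.9690 = 2.1036
Higher: delay to age 2 (2.1036).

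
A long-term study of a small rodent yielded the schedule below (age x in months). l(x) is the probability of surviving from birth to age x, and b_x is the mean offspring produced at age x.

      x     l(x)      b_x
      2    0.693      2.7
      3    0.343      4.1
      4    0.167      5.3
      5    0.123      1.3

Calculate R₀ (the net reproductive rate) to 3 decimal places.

R₀ = Σ l(x) b_x:
  age 2: 0.693 × 2.7 = 1.8711
  age 3: 0.343 × 4.1 = 1.4063
  age 4: 0.167 × 5.3 = 0.8851
  age 5: 0.123 × 1.3 = 0.1599
R₀ = 1.8711 + 1.4063 + 0.8851 + 0.1599 = 4.3224

4.322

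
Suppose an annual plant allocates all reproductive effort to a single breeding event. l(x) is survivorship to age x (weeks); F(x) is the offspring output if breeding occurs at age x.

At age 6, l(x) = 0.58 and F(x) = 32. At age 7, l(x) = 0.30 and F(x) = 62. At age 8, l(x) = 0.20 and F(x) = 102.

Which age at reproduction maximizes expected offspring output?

8

Expected offspring if breeding at age x = l(x) × F(x):
  age 6: 0.58 × 32 = 18.560
  age 7: 0.30 × 62 = 18.600
  age 8: 0.20 × 102 = 20.400
Maximum at age 8 (20.400).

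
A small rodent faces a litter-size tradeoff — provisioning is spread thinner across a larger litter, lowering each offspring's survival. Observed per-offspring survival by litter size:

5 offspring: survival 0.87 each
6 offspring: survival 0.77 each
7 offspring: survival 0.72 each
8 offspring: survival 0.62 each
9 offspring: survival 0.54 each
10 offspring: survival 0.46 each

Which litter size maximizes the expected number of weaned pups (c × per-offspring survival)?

Expected weaned pups = c × s(c):
  c=5: 5 × 0.87 = 4.350
  c=6: 6 × 0.77 = 4.620
  c=7: 7 × 0.72 = 5.040
  c=8: 8 × 0.62 = 4.960
  c=9: 9 × 0.54 = 4.860
  c=10: 10 × 0.46 = 4.600
Maximum at c = 7 (5.040 weaned pups).

7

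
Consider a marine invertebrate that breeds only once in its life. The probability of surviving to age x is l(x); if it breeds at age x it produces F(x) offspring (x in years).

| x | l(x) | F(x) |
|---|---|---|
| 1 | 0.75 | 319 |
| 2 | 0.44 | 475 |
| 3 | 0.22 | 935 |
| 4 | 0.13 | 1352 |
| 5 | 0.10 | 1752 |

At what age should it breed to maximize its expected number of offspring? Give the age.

Expected offspring if breeding at age x = l(x) × F(x):
  age 1: 0.75 × 319 = 239.250
  age 2: 0.44 × 475 = 209.000
  age 3: 0.22 × 935 = 205.700
  age 4: 0.13 × 1352 = 175.760
  age 5: 0.10 × 1752 = 175.200
Maximum at age 1 (239.250).

1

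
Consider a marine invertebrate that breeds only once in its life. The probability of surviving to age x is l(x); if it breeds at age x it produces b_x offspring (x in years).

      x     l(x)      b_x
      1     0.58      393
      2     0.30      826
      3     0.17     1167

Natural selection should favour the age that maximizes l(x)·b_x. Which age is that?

2

Expected offspring if breeding at age x = l(x) × b_x:
  age 1: 0.58 × 393 = 227.940
  age 2: 0.30 × 826 = 247.800
  age 3: 0.17 × 1167 = 198.390
Maximum at age 2 (247.800).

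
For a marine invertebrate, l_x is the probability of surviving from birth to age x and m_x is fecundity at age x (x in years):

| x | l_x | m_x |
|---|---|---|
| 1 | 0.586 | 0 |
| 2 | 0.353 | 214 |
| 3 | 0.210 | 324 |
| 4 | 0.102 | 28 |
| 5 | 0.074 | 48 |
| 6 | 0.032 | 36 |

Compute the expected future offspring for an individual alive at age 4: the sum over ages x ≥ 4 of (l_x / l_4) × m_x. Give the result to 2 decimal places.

74.12

l_4 = 0.102. Conditional survival from age 4 to x is l_x / l_4.
  x=4: (0.102/0.102) × 28 = 28.0000
  x=5: (0.074/0.102) × 48 = 34.8235
  x=6: (0.032/0.102) × 36 = 11.2941
Sum = 28.0000 + 34.8235 + 11.2941 = 74.1176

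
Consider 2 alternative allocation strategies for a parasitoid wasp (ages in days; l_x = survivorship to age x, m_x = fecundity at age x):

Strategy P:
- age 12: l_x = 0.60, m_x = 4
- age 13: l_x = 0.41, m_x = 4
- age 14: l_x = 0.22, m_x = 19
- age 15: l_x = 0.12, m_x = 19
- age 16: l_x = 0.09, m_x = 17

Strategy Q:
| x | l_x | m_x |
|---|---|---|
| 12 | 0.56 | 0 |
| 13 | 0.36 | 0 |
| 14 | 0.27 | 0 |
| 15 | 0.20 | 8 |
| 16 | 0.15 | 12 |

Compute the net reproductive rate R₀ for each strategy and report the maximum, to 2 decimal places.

12.03

Strategy P: R₀ = 0.60×4 + 0.41×4 + 0.22×19 + 0.12×19 + 0.09×17 = 12.0300
Strategy Q: R₀ = 0.56×0 + 0.36×0 + 0.27×0 + 0.20×8 + 0.15×12 = 3.4000
Highest R₀: strategy P with 12.0300.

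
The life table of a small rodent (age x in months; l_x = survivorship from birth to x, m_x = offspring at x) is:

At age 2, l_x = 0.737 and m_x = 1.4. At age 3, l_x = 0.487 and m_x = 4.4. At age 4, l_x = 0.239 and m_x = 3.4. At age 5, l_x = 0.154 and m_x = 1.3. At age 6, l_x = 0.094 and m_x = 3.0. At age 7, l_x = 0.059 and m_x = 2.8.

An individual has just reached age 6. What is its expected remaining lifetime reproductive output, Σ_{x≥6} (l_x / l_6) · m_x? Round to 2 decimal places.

l_6 = 0.094. Conditional survival from age 6 to x is l_x / l_6.
  x=6: (0.094/0.094) × 3.0 = 3.0000
  x=7: (0.059/0.094) × 2.8 = 1.7574
Sum = 3.0000 + 1.7574 = 4.7574

4.76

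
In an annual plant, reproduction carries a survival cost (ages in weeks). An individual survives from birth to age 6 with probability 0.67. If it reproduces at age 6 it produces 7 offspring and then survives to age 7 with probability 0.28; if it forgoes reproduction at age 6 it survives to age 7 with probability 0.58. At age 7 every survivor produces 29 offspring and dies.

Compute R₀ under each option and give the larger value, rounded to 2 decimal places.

11.27

breed at age 6: R₀ = 0.67 × (7 + 0.28 × 29) = 0.67 × 15.1200 = 10.1304
delay to age 7: R₀ = 0.67 × (0.58 × 29) = 0.67 × 16.8200 = 11.2694
Higher: delay to age 7 (11.2694).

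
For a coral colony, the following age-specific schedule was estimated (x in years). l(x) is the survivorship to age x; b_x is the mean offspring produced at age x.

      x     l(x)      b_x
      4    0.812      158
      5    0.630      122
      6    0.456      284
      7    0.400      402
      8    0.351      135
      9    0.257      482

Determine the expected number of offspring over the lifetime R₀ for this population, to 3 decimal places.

R₀ = Σ l(x) b_x:
  age 4: 0.812 × 158 = 128.2960
  age 5: 0.630 × 122 = 76.8600
  age 6: 0.456 × 284 = 129.5040
  age 7: 0.400 × 402 = 160.8000
  age 8: 0.351 × 135 = 47.3850
  age 9: 0.257 × 482 = 123.8740
R₀ = 128.2960 + 76.8600 + 129.5040 + 160.8000 + 47.3850 + 123.8740 = 666.7190

666.719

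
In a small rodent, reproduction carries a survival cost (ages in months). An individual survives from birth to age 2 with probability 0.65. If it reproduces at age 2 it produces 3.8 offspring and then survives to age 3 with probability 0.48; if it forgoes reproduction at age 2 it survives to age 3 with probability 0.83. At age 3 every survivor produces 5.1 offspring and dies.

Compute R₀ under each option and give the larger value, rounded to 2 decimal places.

4.06

breed at age 2: R₀ = 0.65 × (3.8 + 0.48 × 5.1) = 0.65 × 6.2480 = 4.0612
delay to age 3: R₀ = 0.65 × (0.83 × 5.1) = 0.65 × 4.2330 = 2.7514
Higher: breed at age 2 (4.0612).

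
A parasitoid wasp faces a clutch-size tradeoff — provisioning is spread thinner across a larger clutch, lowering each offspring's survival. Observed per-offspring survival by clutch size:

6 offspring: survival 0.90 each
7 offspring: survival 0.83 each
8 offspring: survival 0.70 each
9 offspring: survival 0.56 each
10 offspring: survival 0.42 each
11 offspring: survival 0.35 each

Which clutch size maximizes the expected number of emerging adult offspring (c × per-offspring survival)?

Expected emerging adult offspring = c × s(c):
  c=6: 6 × 0.90 = 5.400
  c=7: 7 × 0.83 = 5.810
  c=8: 8 × 0.70 = 5.600
  c=9: 9 × 0.56 = 5.040
  c=10: 10 × 0.42 = 4.200
  c=11: 11 × 0.35 = 3.850
Maximum at c = 7 (5.810 emerging adult offspring).

7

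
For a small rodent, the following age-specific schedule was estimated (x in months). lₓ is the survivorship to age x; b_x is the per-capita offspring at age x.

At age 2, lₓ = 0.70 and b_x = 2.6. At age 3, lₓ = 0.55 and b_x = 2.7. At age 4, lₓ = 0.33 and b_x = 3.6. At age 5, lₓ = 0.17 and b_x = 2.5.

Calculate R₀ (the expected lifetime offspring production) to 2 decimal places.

R₀ = Σ lₓ b_x:
  age 2: 0.70 × 2.6 = 1.8200
  age 3: 0.55 × 2.7 = 1.4850
  age 4: 0.33 × 3.6 = 1.1880
  age 5: 0.17 × 2.5 = 0.4250
R₀ = 1.8200 + 1.4850 + 1.1880 + 0.4250 = 4.9180

4.92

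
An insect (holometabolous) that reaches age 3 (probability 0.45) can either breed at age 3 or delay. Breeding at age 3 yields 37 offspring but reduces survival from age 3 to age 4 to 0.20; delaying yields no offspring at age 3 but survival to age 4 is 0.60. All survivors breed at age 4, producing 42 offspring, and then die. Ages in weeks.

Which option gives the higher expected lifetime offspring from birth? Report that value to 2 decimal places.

20.43

breed at age 3: R₀ = 0.45 × (37 + 0.20 × 42) = 0.45 × 45.4000 = 20.4300
delay to age 4: R₀ = 0.45 × (0.60 × 42) = 0.45 × 25.2000 = 11.3400
Higher: breed at age 3 (20.4300).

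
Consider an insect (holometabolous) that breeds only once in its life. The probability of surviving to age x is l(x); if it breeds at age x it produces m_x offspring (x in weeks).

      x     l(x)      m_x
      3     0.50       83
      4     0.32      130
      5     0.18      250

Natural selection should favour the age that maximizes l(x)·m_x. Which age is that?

Expected offspring if breeding at age x = l(x) × m_x:
  age 3: 0.50 × 83 = 41.500
  age 4: 0.32 × 130 = 41.600
  age 5: 0.18 × 250 = 45.000
Maximum at age 5 (45.000).

5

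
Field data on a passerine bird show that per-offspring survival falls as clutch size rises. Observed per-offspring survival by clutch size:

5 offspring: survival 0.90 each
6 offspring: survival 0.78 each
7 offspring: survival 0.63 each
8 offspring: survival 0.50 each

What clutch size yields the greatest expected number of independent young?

6

Expected independent young = c × s(c):
  c=5: 5 × 0.90 = 4.500
  c=6: 6 × 0.78 = 4.680
  c=7: 7 × 0.63 = 4.410
  c=8: 8 × 0.50 = 4.000
Maximum at c = 6 (4.680 independent young).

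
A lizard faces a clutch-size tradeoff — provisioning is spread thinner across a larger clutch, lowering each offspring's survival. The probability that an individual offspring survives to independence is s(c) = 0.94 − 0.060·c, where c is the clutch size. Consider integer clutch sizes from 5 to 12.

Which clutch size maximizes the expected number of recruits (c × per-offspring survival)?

Expected recruits = c × s(c):
  c=5: 5 × 0.640 = 3.200
  c=6: 6 × 0.580 = 3.480
  c=7: 7 × 0.520 = 3.640
  c=8: 8 × 0.460 = 3.680
  c=9: 9 × 0.400 = 3.600
  c=10: 10 × 0.340 = 3.400
  c=11: 11 × 0.280 = 3.080
  c=12: 12 × 0.220 = 2.640
Maximum at c = 8 (3.680 recruits).

8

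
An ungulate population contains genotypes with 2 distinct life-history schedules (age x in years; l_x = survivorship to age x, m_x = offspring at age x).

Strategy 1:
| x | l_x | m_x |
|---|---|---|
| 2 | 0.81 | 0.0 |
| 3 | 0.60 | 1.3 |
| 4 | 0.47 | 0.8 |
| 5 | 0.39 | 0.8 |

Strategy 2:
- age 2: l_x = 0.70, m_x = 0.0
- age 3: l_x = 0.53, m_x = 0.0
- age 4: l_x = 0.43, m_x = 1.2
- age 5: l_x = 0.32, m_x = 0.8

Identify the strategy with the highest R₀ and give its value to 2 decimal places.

Strategy 1: R₀ = 0.81×0.0 + 0.60×1.3 + 0.47×0.8 + 0.39×0.8 = 1.4680
Strategy 2: R₀ = 0.70×0.0 + 0.53×0.0 + 0.43×1.2 + 0.32×0.8 = 0.7720
Highest R₀: strategy 1 with 1.4680.

1.47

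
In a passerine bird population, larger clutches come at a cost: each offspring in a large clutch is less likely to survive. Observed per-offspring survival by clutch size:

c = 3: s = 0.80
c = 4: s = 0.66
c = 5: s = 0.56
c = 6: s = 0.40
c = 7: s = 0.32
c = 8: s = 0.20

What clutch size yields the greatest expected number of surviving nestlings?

Expected surviving nestlings = c × s(c):
  c=3: 3 × 0.80 = 2.400
  c=4: 4 × 0.66 = 2.640
  c=5: 5 × 0.56 = 2.800
  c=6: 6 × 0.40 = 2.400
  c=7: 7 × 0.32 = 2.240
  c=8: 8 × 0.20 = 1.600
Maximum at c = 5 (2.800 surviving nestlings).

5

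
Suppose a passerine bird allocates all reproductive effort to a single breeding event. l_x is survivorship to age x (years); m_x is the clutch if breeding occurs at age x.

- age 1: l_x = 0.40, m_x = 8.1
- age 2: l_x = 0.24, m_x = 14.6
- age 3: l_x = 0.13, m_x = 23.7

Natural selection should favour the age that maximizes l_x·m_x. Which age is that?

2

Expected offspring if breeding at age x = l_x × m_x:
  age 1: 0.40 × 8.1 = 3.240
  age 2: 0.24 × 14.6 = 3.504
  age 3: 0.13 × 23.7 = 3.081
Maximum at age 2 (3.504).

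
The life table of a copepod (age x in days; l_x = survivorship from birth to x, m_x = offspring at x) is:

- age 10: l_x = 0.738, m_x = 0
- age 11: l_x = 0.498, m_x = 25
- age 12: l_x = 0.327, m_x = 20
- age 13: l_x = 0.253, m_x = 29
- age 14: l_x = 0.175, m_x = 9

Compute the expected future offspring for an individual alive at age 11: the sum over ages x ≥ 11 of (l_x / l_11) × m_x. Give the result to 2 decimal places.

l_11 = 0.498. Conditional survival from age 11 to x is l_x / l_11.
  x=11: (0.498/0.498) × 25 = 25.0000
  x=12: (0.327/0.498) × 20 = 13.1325
  x=13: (0.253/0.498) × 29 = 14.7329
  x=14: (0.175/0.498) × 9 = 3.1627
Sum = 25.0000 + 13.1325 + 14.7329 + 3.1627 = 56.0281

56.03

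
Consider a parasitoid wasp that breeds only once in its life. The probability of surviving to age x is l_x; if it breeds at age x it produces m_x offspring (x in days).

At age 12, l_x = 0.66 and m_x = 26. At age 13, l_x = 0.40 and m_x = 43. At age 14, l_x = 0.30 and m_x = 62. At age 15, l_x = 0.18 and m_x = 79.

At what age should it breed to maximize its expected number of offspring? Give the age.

Expected offspring if breeding at age x = l_x × m_x:
  age 12: 0.66 × 26 = 17.160
  age 13: 0.40 × 43 = 17.200
  age 14: 0.30 × 62 = 18.600
  age 15: 0.18 × 79 = 14.220
Maximum at age 14 (18.600).

14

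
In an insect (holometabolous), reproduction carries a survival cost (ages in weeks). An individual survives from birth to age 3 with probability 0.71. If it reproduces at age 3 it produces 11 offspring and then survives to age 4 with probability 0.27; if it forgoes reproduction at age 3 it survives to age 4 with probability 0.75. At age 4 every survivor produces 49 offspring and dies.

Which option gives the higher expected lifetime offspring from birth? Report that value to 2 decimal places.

breed at age 3: R₀ = 0.71 × (11 + 0.27 × 49) = 0.71 × 24.2300 = 17.2033
delay to age 4: R₀ = 0.71 × (0.75 × 49) = 0.71 × 36.7500 = 26.0925
Higher: delay to age 4 (26.0925).

26.09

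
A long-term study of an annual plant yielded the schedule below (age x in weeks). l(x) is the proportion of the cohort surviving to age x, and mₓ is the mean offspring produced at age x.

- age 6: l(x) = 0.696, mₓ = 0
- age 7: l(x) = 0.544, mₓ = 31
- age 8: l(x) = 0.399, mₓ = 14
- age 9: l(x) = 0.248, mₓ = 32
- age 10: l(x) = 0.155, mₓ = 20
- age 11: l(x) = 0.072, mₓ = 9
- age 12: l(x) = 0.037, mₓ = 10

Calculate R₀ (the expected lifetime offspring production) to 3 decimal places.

R₀ = Σ l(x) mₓ:
  age 6: 0.696 × 0 = 0.0000
  age 7: 0.544 × 31 = 16.8640
  age 8: 0.399 × 14 = 5.5860
  age 9: 0.248 × 32 = 7.9360
  age 10: 0.155 × 20 = 3.1000
  age 11: 0.072 × 9 = 0.6480
  age 12: 0.037 × 10 = 0.3700
R₀ = 0.0000 + 16.8640 + 5.5860 + 7.9360 + 3.1000 + 0.6480 + 0.3700 = 34.5040

34.504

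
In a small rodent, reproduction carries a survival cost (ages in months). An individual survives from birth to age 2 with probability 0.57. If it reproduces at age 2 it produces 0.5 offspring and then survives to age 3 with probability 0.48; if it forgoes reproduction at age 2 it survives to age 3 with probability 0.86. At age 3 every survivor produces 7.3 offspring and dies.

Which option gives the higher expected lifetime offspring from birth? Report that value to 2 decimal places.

3.58

breed at age 2: R₀ = 0.57 × (0.5 + 0.48 × 7.3) = 0.57 × 4.0040 = 2.2823
delay to age 3: R₀ = 0.57 × (0.86 × 7.3) = 0.57 × 6.2780 = 3.5785
Higher: delay to age 3 (3.5785).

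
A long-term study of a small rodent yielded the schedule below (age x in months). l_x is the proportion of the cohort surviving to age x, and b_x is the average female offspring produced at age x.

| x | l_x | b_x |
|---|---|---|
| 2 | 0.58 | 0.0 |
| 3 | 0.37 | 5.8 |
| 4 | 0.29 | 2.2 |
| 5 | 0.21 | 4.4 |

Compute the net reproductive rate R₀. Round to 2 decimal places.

3.71

R₀ = Σ l_x b_x:
  age 2: 0.58 × 0.0 = 0.0000
  age 3: 0.37 × 5.8 = 2.1460
  age 4: 0.29 × 2.2 = 0.6380
  age 5: 0.21 × 4.4 = 0.9240
R₀ = 0.0000 + 2.1460 + 0.6380 + 0.9240 = 3.7080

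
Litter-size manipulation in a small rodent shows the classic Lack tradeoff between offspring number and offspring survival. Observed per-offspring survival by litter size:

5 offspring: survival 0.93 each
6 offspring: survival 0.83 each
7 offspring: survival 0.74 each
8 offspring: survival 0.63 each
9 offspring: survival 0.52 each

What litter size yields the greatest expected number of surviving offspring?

Expected surviving offspring = c × s(c):
  c=5: 5 × 0.93 = 4.650
  c=6: 6 × 0.83 = 4.980
  c=7: 7 × 0.74 = 5.180
  c=8: 8 × 0.63 = 5.040
  c=9: 9 × 0.52 = 4.680
Maximum at c = 7 (5.180 surviving offspring).

7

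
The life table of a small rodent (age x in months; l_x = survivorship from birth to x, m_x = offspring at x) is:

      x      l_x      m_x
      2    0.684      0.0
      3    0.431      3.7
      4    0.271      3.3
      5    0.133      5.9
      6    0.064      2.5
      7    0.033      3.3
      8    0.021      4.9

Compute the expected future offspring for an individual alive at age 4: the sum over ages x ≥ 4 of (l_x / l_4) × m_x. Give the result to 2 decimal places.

l_4 = 0.271. Conditional survival from age 4 to x is l_x / l_4.
  x=4: (0.271/0.271) × 3.3 = 3.3000
  x=5: (0.133/0.271) × 5.9 = 2.8956
  x=6: (0.064/0.271) × 2.5 = 0.5904
  x=7: (0.033/0.271) × 3.3 = 0.4018
  x=8: (0.021/0.271) × 4.9 = 0.3797
Sum = 3.3000 + 2.8956 + 0.5904 + 0.4018 + 0.3797 = 7.5675

7.57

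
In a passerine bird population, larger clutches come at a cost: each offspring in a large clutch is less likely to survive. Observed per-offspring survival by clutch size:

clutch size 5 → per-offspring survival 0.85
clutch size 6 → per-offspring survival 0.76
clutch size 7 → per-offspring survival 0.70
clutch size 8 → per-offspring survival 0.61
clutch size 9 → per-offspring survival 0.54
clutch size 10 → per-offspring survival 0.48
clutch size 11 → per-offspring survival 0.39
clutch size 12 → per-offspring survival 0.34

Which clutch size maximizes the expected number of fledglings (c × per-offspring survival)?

Expected fledglings = c × s(c):
  c=5: 5 × 0.85 = 4.250
  c=6: 6 × 0.76 = 4.560
  c=7: 7 × 0.70 = 4.900
  c=8: 8 × 0.61 = 4.880
  c=9: 9 × 0.54 = 4.860
  c=10: 10 × 0.48 = 4.800
  c=11: 11 × 0.39 = 4.290
  c=12: 12 × 0.34 = 4.080
Maximum at c = 7 (4.900 fledglings).

7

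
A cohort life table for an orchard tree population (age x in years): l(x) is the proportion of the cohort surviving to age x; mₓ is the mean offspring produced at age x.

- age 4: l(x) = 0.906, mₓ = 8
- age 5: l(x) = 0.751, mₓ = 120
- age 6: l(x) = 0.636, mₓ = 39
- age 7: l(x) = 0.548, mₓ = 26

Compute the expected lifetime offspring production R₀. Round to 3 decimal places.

R₀ = Σ l(x) mₓ:
  age 4: 0.906 × 8 = 7.2480
  age 5: 0.751 × 120 = 90.1200
  age 6: 0.636 × 39 = 24.8040
  age 7: 0.548 × 26 = 14.2480
R₀ = 7.2480 + 90.1200 + 24.8040 + 14.2480 = 136.4200

136.420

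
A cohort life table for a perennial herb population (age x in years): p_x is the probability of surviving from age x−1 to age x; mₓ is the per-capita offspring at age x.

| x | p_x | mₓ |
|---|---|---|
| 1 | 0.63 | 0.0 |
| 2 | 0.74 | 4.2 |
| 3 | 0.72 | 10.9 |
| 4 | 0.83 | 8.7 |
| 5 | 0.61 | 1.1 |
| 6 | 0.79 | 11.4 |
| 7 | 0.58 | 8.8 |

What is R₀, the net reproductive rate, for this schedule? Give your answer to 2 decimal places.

Survivorship from birth: l_x = p_1·p_2·…·p_x.
  l_1 = 0.63000
  l_2 = 0.46620
  l_3 = 0.33566
  l_4 = 0.27860
  l_5 = 0.16995
  l_6 = 0.13426
  l_7 = 0.07787
R₀ = Σ l_x mₓ:
  age 1: 0.63000 × 0.0 = 0.0000
  age 2: 0.46620 × 4.2 = 1.9580
  age 3: 0.33566 × 10.9 = 3.6587
  age 4: 0.27860 × 8.7 = 2.4238
  age 5: 0.16995 × 1.1 = 0.1869
  age 6: 0.13426 × 11.4 = 1.5306
  age 7: 0.07787 × 8.8 = 0.6853
R₀ = 0.0000 + 1.9580 + 3.6587 + 2.4238 + 0.1869 + 1.5306 + 0.6853 = 10.4433

10.44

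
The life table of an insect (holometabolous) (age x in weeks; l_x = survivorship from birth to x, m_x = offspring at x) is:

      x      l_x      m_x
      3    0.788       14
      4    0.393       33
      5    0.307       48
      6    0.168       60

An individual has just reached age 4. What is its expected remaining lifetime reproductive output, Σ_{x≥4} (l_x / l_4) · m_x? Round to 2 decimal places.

l_4 = 0.393. Conditional survival from age 4 to x is l_x / l_4.
  x=4: (0.393/0.393) × 33 = 33.0000
  x=5: (0.307/0.393) × 48 = 37.4962
  x=6: (0.168/0.393) × 60 = 25.6489
Sum = 33.0000 + 37.4962 + 25.6489 = 96.1450

96.15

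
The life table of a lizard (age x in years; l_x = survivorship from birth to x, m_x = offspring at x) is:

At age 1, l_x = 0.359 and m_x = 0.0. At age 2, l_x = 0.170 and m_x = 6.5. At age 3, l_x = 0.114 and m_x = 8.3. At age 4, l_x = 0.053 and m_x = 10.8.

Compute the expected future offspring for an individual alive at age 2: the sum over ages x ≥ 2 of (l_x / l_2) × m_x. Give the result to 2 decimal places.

15.43

l_2 = 0.170. Conditional survival from age 2 to x is l_x / l_2.
  x=2: (0.170/0.170) × 6.5 = 6.5000
  x=3: (0.114/0.170) × 8.3 = 5.5659
  x=4: (0.053/0.170) × 10.8 = 3.3671
Sum = 6.5000 + 5.5659 + 3.3671 = 15.4329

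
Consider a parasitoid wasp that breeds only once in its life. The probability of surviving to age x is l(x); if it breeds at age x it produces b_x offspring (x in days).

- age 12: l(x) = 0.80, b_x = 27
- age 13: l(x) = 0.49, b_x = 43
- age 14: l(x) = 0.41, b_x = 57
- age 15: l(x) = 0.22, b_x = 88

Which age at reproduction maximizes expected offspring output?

Expected offspring if breeding at age x = l(x) × b_x:
  age 12: 0.80 × 27 = 21.600
  age 13: 0.49 × 43 = 21.070
  age 14: 0.41 × 57 = 23.370
  age 15: 0.22 × 88 = 19.360
Maximum at age 14 (23.370).

14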